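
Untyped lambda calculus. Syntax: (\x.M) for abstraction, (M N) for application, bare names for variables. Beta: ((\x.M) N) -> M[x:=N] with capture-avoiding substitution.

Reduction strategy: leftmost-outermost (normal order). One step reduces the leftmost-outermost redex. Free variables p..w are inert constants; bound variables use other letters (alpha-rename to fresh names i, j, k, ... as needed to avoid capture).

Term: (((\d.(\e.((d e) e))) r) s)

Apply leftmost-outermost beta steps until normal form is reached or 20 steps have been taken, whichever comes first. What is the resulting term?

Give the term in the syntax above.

Answer: ((r s) s)

Derivation:
Step 0: (((\d.(\e.((d e) e))) r) s)
Step 1: ((\e.((r e) e)) s)
Step 2: ((r s) s)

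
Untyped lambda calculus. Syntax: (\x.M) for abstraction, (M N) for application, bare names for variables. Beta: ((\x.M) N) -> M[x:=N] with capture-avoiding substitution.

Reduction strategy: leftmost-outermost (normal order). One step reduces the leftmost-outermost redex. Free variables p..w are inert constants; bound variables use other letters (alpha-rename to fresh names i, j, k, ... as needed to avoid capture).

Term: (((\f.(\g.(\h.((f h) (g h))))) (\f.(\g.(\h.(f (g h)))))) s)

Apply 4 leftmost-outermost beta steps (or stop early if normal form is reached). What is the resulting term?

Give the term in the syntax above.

Answer: (\h.(\i.(h ((s h) i))))

Derivation:
Step 0: (((\f.(\g.(\h.((f h) (g h))))) (\f.(\g.(\h.(f (g h)))))) s)
Step 1: ((\g.(\h.(((\f.(\g.(\h.(f (g h))))) h) (g h)))) s)
Step 2: (\h.(((\f.(\g.(\h.(f (g h))))) h) (s h)))
Step 3: (\h.((\g.(\i.(h (g i)))) (s h)))
Step 4: (\h.(\i.(h ((s h) i))))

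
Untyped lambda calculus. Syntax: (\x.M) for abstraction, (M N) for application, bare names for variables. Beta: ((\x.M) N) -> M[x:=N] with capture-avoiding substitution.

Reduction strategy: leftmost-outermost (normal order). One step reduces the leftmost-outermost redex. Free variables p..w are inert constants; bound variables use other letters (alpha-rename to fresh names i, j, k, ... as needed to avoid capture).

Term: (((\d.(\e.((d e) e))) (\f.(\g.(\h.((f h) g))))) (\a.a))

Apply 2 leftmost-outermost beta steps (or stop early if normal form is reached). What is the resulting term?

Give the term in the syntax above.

Step 0: (((\d.(\e.((d e) e))) (\f.(\g.(\h.((f h) g))))) (\a.a))
Step 1: ((\e.(((\f.(\g.(\h.((f h) g)))) e) e)) (\a.a))
Step 2: (((\f.(\g.(\h.((f h) g)))) (\a.a)) (\a.a))

Answer: (((\f.(\g.(\h.((f h) g)))) (\a.a)) (\a.a))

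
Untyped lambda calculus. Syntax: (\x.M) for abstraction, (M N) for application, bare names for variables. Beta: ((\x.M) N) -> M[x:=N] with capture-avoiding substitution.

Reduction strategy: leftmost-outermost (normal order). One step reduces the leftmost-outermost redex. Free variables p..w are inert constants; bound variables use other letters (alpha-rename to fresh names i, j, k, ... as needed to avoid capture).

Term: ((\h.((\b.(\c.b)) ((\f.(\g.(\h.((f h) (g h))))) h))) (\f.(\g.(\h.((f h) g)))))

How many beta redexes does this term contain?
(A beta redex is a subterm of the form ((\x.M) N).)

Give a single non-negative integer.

Answer: 3

Derivation:
Term: ((\h.((\b.(\c.b)) ((\f.(\g.(\h.((f h) (g h))))) h))) (\f.(\g.(\h.((f h) g)))))
  Redex: ((\h.((\b.(\c.b)) ((\f.(\g.(\h.((f h) (g h))))) h))) (\f.(\g.(\h.((f h) g)))))
  Redex: ((\b.(\c.b)) ((\f.(\g.(\h.((f h) (g h))))) h))
  Redex: ((\f.(\g.(\h.((f h) (g h))))) h)
Total redexes: 3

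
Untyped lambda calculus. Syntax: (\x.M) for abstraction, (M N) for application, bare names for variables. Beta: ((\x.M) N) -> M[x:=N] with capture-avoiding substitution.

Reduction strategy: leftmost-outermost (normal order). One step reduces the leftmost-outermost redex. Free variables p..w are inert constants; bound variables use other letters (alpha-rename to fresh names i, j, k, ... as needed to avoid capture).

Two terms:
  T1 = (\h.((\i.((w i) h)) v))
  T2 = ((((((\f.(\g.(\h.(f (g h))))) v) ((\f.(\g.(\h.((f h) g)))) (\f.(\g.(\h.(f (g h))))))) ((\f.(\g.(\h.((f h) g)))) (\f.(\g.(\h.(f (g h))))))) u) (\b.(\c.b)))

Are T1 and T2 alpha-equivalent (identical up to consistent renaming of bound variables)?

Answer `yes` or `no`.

Term 1: (\h.((\i.((w i) h)) v))
Term 2: ((((((\f.(\g.(\h.(f (g h))))) v) ((\f.(\g.(\h.((f h) g)))) (\f.(\g.(\h.(f (g h))))))) ((\f.(\g.(\h.((f h) g)))) (\f.(\g.(\h.(f (g h))))))) u) (\b.(\c.b)))
Alpha-equivalence: compare structure up to binder renaming.
Result: False

Answer: no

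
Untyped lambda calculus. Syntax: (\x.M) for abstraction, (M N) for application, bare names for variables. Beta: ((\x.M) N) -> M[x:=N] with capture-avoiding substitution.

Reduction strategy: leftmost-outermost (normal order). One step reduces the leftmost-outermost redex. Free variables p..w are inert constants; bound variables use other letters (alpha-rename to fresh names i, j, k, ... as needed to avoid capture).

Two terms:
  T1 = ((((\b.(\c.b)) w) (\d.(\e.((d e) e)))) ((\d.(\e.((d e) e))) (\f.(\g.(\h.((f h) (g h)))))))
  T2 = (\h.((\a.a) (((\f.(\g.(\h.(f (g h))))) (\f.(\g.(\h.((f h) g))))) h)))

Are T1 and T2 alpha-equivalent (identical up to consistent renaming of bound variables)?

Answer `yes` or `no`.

Answer: no

Derivation:
Term 1: ((((\b.(\c.b)) w) (\d.(\e.((d e) e)))) ((\d.(\e.((d e) e))) (\f.(\g.(\h.((f h) (g h)))))))
Term 2: (\h.((\a.a) (((\f.(\g.(\h.(f (g h))))) (\f.(\g.(\h.((f h) g))))) h)))
Alpha-equivalence: compare structure up to binder renaming.
Result: False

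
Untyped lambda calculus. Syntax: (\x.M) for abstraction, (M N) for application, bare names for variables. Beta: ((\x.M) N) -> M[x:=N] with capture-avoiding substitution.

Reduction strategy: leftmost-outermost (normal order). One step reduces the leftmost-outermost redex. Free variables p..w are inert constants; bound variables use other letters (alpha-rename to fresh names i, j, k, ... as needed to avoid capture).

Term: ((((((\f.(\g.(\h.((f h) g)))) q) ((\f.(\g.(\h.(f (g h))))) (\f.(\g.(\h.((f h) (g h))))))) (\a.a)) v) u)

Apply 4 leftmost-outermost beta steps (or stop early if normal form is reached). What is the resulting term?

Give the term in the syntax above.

Answer: ((((q (\a.a)) (\g.(\h.((\f.(\g.(\h.((f h) (g h))))) (g h))))) v) u)

Derivation:
Step 0: ((((((\f.(\g.(\h.((f h) g)))) q) ((\f.(\g.(\h.(f (g h))))) (\f.(\g.(\h.((f h) (g h))))))) (\a.a)) v) u)
Step 1: (((((\g.(\h.((q h) g))) ((\f.(\g.(\h.(f (g h))))) (\f.(\g.(\h.((f h) (g h))))))) (\a.a)) v) u)
Step 2: ((((\h.((q h) ((\f.(\g.(\h.(f (g h))))) (\f.(\g.(\h.((f h) (g h)))))))) (\a.a)) v) u)
Step 3: ((((q (\a.a)) ((\f.(\g.(\h.(f (g h))))) (\f.(\g.(\h.((f h) (g h))))))) v) u)
Step 4: ((((q (\a.a)) (\g.(\h.((\f.(\g.(\h.((f h) (g h))))) (g h))))) v) u)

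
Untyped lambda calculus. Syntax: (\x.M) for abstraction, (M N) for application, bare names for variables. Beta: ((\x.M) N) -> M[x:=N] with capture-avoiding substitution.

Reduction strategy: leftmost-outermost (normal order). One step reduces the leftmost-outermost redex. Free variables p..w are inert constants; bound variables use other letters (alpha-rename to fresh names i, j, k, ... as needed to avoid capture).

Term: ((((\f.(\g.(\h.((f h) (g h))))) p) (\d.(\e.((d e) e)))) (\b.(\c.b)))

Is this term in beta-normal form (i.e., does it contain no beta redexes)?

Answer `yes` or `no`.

Answer: no

Derivation:
Term: ((((\f.(\g.(\h.((f h) (g h))))) p) (\d.(\e.((d e) e)))) (\b.(\c.b)))
Found 1 beta redex(es).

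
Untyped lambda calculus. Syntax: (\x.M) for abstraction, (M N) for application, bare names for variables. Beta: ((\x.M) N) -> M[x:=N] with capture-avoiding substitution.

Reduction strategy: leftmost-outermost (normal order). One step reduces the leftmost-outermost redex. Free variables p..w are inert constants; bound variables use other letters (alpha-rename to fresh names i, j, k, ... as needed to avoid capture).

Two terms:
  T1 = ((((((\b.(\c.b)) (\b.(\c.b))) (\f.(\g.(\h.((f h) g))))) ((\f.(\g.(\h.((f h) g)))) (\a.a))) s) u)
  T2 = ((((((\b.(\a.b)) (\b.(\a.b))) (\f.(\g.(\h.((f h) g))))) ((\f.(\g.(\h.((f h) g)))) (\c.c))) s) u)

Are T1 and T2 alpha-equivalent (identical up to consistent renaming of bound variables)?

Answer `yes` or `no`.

Term 1: ((((((\b.(\c.b)) (\b.(\c.b))) (\f.(\g.(\h.((f h) g))))) ((\f.(\g.(\h.((f h) g)))) (\a.a))) s) u)
Term 2: ((((((\b.(\a.b)) (\b.(\a.b))) (\f.(\g.(\h.((f h) g))))) ((\f.(\g.(\h.((f h) g)))) (\c.c))) s) u)
Alpha-equivalence: compare structure up to binder renaming.
Result: True

Answer: yes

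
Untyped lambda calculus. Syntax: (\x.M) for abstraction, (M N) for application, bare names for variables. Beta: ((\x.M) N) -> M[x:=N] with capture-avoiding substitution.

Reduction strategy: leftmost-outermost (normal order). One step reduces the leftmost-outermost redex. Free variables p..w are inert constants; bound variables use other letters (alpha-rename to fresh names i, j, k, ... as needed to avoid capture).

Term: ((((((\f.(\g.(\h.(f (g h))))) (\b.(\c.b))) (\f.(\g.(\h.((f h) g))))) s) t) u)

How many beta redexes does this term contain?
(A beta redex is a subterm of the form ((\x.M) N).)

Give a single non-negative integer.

Term: ((((((\f.(\g.(\h.(f (g h))))) (\b.(\c.b))) (\f.(\g.(\h.((f h) g))))) s) t) u)
  Redex: ((\f.(\g.(\h.(f (g h))))) (\b.(\c.b)))
Total redexes: 1

Answer: 1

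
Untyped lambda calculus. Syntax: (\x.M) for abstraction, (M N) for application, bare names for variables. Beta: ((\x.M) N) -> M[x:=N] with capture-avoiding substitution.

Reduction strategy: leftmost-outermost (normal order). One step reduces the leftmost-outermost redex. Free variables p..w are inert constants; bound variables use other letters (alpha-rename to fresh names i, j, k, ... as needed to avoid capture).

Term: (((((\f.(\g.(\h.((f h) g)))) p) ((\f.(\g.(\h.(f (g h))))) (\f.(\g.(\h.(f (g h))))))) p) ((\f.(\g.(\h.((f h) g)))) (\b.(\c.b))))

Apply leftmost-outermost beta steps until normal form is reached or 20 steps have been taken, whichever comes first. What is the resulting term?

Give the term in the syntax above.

Answer: (((p p) (\g.(\h.(\i.(\j.((g h) (i j))))))) (\g.(\h.h)))

Derivation:
Step 0: (((((\f.(\g.(\h.((f h) g)))) p) ((\f.(\g.(\h.(f (g h))))) (\f.(\g.(\h.(f (g h))))))) p) ((\f.(\g.(\h.((f h) g)))) (\b.(\c.b))))
Step 1: ((((\g.(\h.((p h) g))) ((\f.(\g.(\h.(f (g h))))) (\f.(\g.(\h.(f (g h))))))) p) ((\f.(\g.(\h.((f h) g)))) (\b.(\c.b))))
Step 2: (((\h.((p h) ((\f.(\g.(\h.(f (g h))))) (\f.(\g.(\h.(f (g h)))))))) p) ((\f.(\g.(\h.((f h) g)))) (\b.(\c.b))))
Step 3: (((p p) ((\f.(\g.(\h.(f (g h))))) (\f.(\g.(\h.(f (g h))))))) ((\f.(\g.(\h.((f h) g)))) (\b.(\c.b))))
Step 4: (((p p) (\g.(\h.((\f.(\g.(\h.(f (g h))))) (g h))))) ((\f.(\g.(\h.((f h) g)))) (\b.(\c.b))))
Step 5: (((p p) (\g.(\h.(\i.(\j.((g h) (i j))))))) ((\f.(\g.(\h.((f h) g)))) (\b.(\c.b))))
Step 6: (((p p) (\g.(\h.(\i.(\j.((g h) (i j))))))) (\g.(\h.(((\b.(\c.b)) h) g))))
Step 7: (((p p) (\g.(\h.(\i.(\j.((g h) (i j))))))) (\g.(\h.((\c.h) g))))
Step 8: (((p p) (\g.(\h.(\i.(\j.((g h) (i j))))))) (\g.(\h.h)))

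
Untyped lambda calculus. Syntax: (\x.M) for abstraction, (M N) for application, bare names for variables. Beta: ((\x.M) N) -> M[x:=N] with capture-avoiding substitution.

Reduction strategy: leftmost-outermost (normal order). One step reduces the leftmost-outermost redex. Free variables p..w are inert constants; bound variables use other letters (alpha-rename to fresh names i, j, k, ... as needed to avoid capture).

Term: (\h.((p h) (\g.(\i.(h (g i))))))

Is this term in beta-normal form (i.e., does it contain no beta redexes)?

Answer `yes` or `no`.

Answer: yes

Derivation:
Term: (\h.((p h) (\g.(\i.(h (g i))))))
No beta redexes found.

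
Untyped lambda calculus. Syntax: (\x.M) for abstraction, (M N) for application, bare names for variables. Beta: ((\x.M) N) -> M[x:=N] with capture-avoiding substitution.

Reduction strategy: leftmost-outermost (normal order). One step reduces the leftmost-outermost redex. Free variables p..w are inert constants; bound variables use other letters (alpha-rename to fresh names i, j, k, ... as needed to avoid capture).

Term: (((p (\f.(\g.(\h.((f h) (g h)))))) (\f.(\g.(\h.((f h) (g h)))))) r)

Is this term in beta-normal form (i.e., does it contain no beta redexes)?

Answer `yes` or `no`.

Answer: yes

Derivation:
Term: (((p (\f.(\g.(\h.((f h) (g h)))))) (\f.(\g.(\h.((f h) (g h)))))) r)
No beta redexes found.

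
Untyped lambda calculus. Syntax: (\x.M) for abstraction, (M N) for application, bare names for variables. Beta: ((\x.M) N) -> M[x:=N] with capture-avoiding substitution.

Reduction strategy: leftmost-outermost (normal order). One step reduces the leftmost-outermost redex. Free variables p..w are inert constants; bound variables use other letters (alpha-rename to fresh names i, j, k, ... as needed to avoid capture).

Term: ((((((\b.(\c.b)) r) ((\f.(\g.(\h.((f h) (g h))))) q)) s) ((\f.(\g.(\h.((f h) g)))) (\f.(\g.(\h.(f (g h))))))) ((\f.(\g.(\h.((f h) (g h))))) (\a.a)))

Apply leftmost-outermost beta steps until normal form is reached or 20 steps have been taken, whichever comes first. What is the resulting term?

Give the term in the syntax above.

Step 0: ((((((\b.(\c.b)) r) ((\f.(\g.(\h.((f h) (g h))))) q)) s) ((\f.(\g.(\h.((f h) g)))) (\f.(\g.(\h.(f (g h))))))) ((\f.(\g.(\h.((f h) (g h))))) (\a.a)))
Step 1: (((((\c.r) ((\f.(\g.(\h.((f h) (g h))))) q)) s) ((\f.(\g.(\h.((f h) g)))) (\f.(\g.(\h.(f (g h))))))) ((\f.(\g.(\h.((f h) (g h))))) (\a.a)))
Step 2: (((r s) ((\f.(\g.(\h.((f h) g)))) (\f.(\g.(\h.(f (g h))))))) ((\f.(\g.(\h.((f h) (g h))))) (\a.a)))
Step 3: (((r s) (\g.(\h.(((\f.(\g.(\h.(f (g h))))) h) g)))) ((\f.(\g.(\h.((f h) (g h))))) (\a.a)))
Step 4: (((r s) (\g.(\h.((\g.(\i.(h (g i)))) g)))) ((\f.(\g.(\h.((f h) (g h))))) (\a.a)))
Step 5: (((r s) (\g.(\h.(\i.(h (g i)))))) ((\f.(\g.(\h.((f h) (g h))))) (\a.a)))
Step 6: (((r s) (\g.(\h.(\i.(h (g i)))))) (\g.(\h.(((\a.a) h) (g h)))))
Step 7: (((r s) (\g.(\h.(\i.(h (g i)))))) (\g.(\h.(h (g h)))))

Answer: (((r s) (\g.(\h.(\i.(h (g i)))))) (\g.(\h.(h (g h)))))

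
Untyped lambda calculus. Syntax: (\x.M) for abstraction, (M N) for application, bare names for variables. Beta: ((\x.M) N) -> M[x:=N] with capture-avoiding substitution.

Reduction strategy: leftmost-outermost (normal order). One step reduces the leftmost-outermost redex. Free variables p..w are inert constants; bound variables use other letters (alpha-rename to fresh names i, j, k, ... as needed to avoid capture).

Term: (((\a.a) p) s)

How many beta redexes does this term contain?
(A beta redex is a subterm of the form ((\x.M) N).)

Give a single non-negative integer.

Term: (((\a.a) p) s)
  Redex: ((\a.a) p)
Total redexes: 1

Answer: 1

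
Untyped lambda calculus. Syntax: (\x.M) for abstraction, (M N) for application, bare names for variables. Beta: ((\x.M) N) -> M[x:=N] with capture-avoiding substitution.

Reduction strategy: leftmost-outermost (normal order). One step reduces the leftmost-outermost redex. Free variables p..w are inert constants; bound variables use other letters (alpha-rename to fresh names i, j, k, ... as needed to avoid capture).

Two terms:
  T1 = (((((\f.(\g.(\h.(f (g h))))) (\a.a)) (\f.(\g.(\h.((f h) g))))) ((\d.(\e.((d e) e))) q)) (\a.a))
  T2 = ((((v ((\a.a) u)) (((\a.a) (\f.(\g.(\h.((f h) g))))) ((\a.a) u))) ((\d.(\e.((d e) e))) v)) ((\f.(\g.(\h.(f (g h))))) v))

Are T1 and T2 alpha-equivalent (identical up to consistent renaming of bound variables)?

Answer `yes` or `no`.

Term 1: (((((\f.(\g.(\h.(f (g h))))) (\a.a)) (\f.(\g.(\h.((f h) g))))) ((\d.(\e.((d e) e))) q)) (\a.a))
Term 2: ((((v ((\a.a) u)) (((\a.a) (\f.(\g.(\h.((f h) g))))) ((\a.a) u))) ((\d.(\e.((d e) e))) v)) ((\f.(\g.(\h.(f (g h))))) v))
Alpha-equivalence: compare structure up to binder renaming.
Result: False

Answer: no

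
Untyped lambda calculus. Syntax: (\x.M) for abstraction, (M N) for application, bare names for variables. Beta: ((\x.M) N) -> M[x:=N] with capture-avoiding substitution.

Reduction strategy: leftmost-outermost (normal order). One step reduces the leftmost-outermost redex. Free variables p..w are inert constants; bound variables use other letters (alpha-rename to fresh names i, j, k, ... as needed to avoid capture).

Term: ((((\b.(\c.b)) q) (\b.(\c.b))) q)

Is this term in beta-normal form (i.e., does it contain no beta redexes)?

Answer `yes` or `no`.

Answer: no

Derivation:
Term: ((((\b.(\c.b)) q) (\b.(\c.b))) q)
Found 1 beta redex(es).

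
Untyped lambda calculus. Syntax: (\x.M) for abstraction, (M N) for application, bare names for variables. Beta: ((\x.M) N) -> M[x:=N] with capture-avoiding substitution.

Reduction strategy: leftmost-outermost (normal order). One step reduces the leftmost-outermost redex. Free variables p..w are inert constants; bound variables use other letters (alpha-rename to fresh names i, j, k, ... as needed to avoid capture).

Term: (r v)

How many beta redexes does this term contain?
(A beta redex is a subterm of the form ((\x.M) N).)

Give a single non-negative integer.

Answer: 0

Derivation:
Term: (r v)
  (no redexes)
Total redexes: 0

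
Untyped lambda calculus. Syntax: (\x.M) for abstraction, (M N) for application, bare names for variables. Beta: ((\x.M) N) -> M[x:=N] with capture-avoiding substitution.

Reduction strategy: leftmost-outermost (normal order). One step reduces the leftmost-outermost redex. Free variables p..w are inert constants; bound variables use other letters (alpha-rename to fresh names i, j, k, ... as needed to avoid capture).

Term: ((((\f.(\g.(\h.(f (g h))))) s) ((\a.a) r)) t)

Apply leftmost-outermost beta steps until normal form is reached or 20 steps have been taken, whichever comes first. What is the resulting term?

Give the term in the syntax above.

Step 0: ((((\f.(\g.(\h.(f (g h))))) s) ((\a.a) r)) t)
Step 1: (((\g.(\h.(s (g h)))) ((\a.a) r)) t)
Step 2: ((\h.(s (((\a.a) r) h))) t)
Step 3: (s (((\a.a) r) t))
Step 4: (s (r t))

Answer: (s (r t))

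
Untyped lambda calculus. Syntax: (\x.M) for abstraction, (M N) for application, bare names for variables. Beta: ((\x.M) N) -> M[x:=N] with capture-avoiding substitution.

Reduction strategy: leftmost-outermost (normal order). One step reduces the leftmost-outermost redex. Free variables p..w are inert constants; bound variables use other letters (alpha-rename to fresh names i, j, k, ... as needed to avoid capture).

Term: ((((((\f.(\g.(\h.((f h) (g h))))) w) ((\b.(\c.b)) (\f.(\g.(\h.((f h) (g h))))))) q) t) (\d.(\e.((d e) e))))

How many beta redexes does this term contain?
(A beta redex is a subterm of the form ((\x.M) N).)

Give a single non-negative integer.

Answer: 2

Derivation:
Term: ((((((\f.(\g.(\h.((f h) (g h))))) w) ((\b.(\c.b)) (\f.(\g.(\h.((f h) (g h))))))) q) t) (\d.(\e.((d e) e))))
  Redex: ((\f.(\g.(\h.((f h) (g h))))) w)
  Redex: ((\b.(\c.b)) (\f.(\g.(\h.((f h) (g h))))))
Total redexes: 2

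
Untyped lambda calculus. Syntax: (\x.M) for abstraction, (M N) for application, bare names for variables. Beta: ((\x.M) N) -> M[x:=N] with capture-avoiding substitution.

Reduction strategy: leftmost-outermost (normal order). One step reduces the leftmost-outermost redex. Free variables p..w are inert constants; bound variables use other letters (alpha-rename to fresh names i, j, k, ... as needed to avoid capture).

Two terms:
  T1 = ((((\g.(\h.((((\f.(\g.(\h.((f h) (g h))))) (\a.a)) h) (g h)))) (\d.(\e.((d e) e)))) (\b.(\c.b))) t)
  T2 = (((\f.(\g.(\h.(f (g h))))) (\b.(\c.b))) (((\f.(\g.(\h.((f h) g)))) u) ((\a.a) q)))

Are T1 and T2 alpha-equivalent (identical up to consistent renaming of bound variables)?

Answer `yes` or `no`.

Answer: no

Derivation:
Term 1: ((((\g.(\h.((((\f.(\g.(\h.((f h) (g h))))) (\a.a)) h) (g h)))) (\d.(\e.((d e) e)))) (\b.(\c.b))) t)
Term 2: (((\f.(\g.(\h.(f (g h))))) (\b.(\c.b))) (((\f.(\g.(\h.((f h) g)))) u) ((\a.a) q)))
Alpha-equivalence: compare structure up to binder renaming.
Result: False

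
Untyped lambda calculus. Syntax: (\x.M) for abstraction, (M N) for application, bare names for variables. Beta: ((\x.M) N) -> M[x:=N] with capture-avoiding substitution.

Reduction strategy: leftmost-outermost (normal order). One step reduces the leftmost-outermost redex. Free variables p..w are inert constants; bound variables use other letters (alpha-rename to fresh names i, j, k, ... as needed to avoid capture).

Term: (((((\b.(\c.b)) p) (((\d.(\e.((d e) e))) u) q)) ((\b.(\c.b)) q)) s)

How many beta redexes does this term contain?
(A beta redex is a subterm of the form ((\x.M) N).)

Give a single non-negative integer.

Answer: 3

Derivation:
Term: (((((\b.(\c.b)) p) (((\d.(\e.((d e) e))) u) q)) ((\b.(\c.b)) q)) s)
  Redex: ((\b.(\c.b)) p)
  Redex: ((\d.(\e.((d e) e))) u)
  Redex: ((\b.(\c.b)) q)
Total redexes: 3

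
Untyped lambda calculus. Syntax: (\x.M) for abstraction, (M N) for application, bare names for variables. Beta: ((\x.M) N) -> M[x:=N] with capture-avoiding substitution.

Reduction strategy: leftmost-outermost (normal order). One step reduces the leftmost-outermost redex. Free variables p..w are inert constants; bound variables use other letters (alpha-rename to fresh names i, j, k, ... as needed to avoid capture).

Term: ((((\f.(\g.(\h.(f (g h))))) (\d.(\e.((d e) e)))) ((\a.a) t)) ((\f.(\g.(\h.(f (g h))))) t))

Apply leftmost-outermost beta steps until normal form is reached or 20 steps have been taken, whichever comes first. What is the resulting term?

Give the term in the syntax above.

Answer: (\e.(((t (\g.(\h.(t (g h))))) e) e))

Derivation:
Step 0: ((((\f.(\g.(\h.(f (g h))))) (\d.(\e.((d e) e)))) ((\a.a) t)) ((\f.(\g.(\h.(f (g h))))) t))
Step 1: (((\g.(\h.((\d.(\e.((d e) e))) (g h)))) ((\a.a) t)) ((\f.(\g.(\h.(f (g h))))) t))
Step 2: ((\h.((\d.(\e.((d e) e))) (((\a.a) t) h))) ((\f.(\g.(\h.(f (g h))))) t))
Step 3: ((\d.(\e.((d e) e))) (((\a.a) t) ((\f.(\g.(\h.(f (g h))))) t)))
Step 4: (\e.(((((\a.a) t) ((\f.(\g.(\h.(f (g h))))) t)) e) e))
Step 5: (\e.(((t ((\f.(\g.(\h.(f (g h))))) t)) e) e))
Step 6: (\e.(((t (\g.(\h.(t (g h))))) e) e))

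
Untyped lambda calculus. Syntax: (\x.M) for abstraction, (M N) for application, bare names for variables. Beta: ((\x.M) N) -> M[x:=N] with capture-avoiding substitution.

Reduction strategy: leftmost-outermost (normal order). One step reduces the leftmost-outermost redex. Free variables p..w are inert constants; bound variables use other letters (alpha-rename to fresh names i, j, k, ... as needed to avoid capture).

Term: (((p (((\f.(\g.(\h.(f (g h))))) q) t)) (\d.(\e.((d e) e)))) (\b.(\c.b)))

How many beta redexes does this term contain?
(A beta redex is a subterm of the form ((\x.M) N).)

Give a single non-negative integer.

Answer: 1

Derivation:
Term: (((p (((\f.(\g.(\h.(f (g h))))) q) t)) (\d.(\e.((d e) e)))) (\b.(\c.b)))
  Redex: ((\f.(\g.(\h.(f (g h))))) q)
Total redexes: 1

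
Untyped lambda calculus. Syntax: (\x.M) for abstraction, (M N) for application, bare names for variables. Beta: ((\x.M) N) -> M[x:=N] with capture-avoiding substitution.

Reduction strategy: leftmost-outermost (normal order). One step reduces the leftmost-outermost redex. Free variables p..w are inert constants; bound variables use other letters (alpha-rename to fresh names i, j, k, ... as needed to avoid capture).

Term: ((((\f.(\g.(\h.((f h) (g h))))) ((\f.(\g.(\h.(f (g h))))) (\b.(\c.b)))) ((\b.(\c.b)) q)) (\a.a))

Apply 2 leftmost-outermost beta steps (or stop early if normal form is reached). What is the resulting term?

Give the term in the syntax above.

Answer: ((\h.((((\f.(\g.(\h.(f (g h))))) (\b.(\c.b))) h) (((\b.(\c.b)) q) h))) (\a.a))

Derivation:
Step 0: ((((\f.(\g.(\h.((f h) (g h))))) ((\f.(\g.(\h.(f (g h))))) (\b.(\c.b)))) ((\b.(\c.b)) q)) (\a.a))
Step 1: (((\g.(\h.((((\f.(\g.(\h.(f (g h))))) (\b.(\c.b))) h) (g h)))) ((\b.(\c.b)) q)) (\a.a))
Step 2: ((\h.((((\f.(\g.(\h.(f (g h))))) (\b.(\c.b))) h) (((\b.(\c.b)) q) h))) (\a.a))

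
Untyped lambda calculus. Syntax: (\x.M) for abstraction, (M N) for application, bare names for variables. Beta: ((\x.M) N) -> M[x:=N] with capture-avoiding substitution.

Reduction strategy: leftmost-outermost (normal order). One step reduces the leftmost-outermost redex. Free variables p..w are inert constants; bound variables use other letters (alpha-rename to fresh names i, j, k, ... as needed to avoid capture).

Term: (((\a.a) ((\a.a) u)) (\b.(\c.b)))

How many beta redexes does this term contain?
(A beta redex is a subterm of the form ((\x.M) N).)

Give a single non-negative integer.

Answer: 2

Derivation:
Term: (((\a.a) ((\a.a) u)) (\b.(\c.b)))
  Redex: ((\a.a) ((\a.a) u))
  Redex: ((\a.a) u)
Total redexes: 2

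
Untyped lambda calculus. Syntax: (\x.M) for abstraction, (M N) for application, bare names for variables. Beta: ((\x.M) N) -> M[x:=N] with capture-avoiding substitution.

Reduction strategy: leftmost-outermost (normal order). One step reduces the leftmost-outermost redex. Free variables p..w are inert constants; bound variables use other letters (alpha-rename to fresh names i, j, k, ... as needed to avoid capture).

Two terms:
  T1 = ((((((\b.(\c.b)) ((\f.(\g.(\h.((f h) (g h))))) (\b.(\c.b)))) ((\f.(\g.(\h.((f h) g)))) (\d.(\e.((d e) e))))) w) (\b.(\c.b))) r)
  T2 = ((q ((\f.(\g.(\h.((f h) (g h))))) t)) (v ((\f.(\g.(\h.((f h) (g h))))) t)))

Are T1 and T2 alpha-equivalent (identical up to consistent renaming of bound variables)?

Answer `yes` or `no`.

Answer: no

Derivation:
Term 1: ((((((\b.(\c.b)) ((\f.(\g.(\h.((f h) (g h))))) (\b.(\c.b)))) ((\f.(\g.(\h.((f h) g)))) (\d.(\e.((d e) e))))) w) (\b.(\c.b))) r)
Term 2: ((q ((\f.(\g.(\h.((f h) (g h))))) t)) (v ((\f.(\g.(\h.((f h) (g h))))) t)))
Alpha-equivalence: compare structure up to binder renaming.
Result: False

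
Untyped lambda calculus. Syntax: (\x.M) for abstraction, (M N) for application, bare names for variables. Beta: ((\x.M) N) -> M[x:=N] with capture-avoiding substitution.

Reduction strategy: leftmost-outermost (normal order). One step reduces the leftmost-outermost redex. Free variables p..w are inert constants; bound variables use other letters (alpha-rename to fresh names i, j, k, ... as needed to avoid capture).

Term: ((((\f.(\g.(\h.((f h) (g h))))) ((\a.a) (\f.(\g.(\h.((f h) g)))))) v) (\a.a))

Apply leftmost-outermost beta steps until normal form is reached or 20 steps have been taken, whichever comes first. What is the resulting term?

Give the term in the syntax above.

Answer: (\h.(h (v (\a.a))))

Derivation:
Step 0: ((((\f.(\g.(\h.((f h) (g h))))) ((\a.a) (\f.(\g.(\h.((f h) g)))))) v) (\a.a))
Step 1: (((\g.(\h.((((\a.a) (\f.(\g.(\h.((f h) g))))) h) (g h)))) v) (\a.a))
Step 2: ((\h.((((\a.a) (\f.(\g.(\h.((f h) g))))) h) (v h))) (\a.a))
Step 3: ((((\a.a) (\f.(\g.(\h.((f h) g))))) (\a.a)) (v (\a.a)))
Step 4: (((\f.(\g.(\h.((f h) g)))) (\a.a)) (v (\a.a)))
Step 5: ((\g.(\h.(((\a.a) h) g))) (v (\a.a)))
Step 6: (\h.(((\a.a) h) (v (\a.a))))
Step 7: (\h.(h (v (\a.a))))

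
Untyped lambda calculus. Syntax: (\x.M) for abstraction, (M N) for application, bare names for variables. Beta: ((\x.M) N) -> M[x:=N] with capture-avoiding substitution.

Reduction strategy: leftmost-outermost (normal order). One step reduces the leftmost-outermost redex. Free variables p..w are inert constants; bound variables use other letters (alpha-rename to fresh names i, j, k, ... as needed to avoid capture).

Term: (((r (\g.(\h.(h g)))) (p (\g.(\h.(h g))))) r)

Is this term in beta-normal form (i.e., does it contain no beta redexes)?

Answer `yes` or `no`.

Term: (((r (\g.(\h.(h g)))) (p (\g.(\h.(h g))))) r)
No beta redexes found.

Answer: yes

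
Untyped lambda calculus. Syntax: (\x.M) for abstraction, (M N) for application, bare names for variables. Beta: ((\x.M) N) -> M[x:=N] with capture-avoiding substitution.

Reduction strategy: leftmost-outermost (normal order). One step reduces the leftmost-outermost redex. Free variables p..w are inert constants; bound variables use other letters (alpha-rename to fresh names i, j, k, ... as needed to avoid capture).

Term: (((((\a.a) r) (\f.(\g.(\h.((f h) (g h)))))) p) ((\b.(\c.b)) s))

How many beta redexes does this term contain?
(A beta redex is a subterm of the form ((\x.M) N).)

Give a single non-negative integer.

Term: (((((\a.a) r) (\f.(\g.(\h.((f h) (g h)))))) p) ((\b.(\c.b)) s))
  Redex: ((\a.a) r)
  Redex: ((\b.(\c.b)) s)
Total redexes: 2

Answer: 2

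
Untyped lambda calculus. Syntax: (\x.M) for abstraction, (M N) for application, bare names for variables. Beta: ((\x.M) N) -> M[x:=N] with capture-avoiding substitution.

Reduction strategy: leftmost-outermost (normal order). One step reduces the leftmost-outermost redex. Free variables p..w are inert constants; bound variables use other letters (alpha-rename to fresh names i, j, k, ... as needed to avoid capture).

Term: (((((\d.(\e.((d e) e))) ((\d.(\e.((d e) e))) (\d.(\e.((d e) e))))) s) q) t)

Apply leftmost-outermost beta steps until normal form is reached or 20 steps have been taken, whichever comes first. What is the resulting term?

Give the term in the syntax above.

Answer: (((((s s) s) s) q) t)

Derivation:
Step 0: (((((\d.(\e.((d e) e))) ((\d.(\e.((d e) e))) (\d.(\e.((d e) e))))) s) q) t)
Step 1: ((((\e.((((\d.(\e.((d e) e))) (\d.(\e.((d e) e)))) e) e)) s) q) t)
Step 2: ((((((\d.(\e.((d e) e))) (\d.(\e.((d e) e)))) s) s) q) t)
Step 3: (((((\e.(((\d.(\e.((d e) e))) e) e)) s) s) q) t)
Step 4: ((((((\d.(\e.((d e) e))) s) s) s) q) t)
Step 5: (((((\e.((s e) e)) s) s) q) t)
Step 6: (((((s s) s) s) q) t)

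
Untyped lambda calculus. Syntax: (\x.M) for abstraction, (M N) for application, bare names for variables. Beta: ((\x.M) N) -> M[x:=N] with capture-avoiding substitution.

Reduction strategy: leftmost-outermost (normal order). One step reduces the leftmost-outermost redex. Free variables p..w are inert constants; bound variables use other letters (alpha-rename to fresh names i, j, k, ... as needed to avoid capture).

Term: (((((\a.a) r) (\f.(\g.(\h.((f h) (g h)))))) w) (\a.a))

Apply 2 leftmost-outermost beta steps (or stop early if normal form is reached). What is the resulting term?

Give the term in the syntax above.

Step 0: (((((\a.a) r) (\f.(\g.(\h.((f h) (g h)))))) w) (\a.a))
Step 1: (((r (\f.(\g.(\h.((f h) (g h)))))) w) (\a.a))
Step 2: (normal form reached)

Answer: (((r (\f.(\g.(\h.((f h) (g h)))))) w) (\a.a))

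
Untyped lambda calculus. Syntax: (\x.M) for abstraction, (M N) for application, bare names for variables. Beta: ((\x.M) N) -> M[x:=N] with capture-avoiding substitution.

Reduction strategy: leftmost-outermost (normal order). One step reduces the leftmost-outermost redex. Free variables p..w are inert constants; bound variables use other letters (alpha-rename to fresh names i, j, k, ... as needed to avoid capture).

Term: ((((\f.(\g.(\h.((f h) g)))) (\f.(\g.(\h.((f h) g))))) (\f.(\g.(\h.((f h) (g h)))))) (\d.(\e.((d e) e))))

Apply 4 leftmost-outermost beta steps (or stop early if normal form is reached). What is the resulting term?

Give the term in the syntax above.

Answer: ((\g.(\h.(((\d.(\e.((d e) e))) h) g))) (\f.(\g.(\h.((f h) (g h))))))

Derivation:
Step 0: ((((\f.(\g.(\h.((f h) g)))) (\f.(\g.(\h.((f h) g))))) (\f.(\g.(\h.((f h) (g h)))))) (\d.(\e.((d e) e))))
Step 1: (((\g.(\h.(((\f.(\g.(\h.((f h) g)))) h) g))) (\f.(\g.(\h.((f h) (g h)))))) (\d.(\e.((d e) e))))
Step 2: ((\h.(((\f.(\g.(\h.((f h) g)))) h) (\f.(\g.(\h.((f h) (g h))))))) (\d.(\e.((d e) e))))
Step 3: (((\f.(\g.(\h.((f h) g)))) (\d.(\e.((d e) e)))) (\f.(\g.(\h.((f h) (g h))))))
Step 4: ((\g.(\h.(((\d.(\e.((d e) e))) h) g))) (\f.(\g.(\h.((f h) (g h))))))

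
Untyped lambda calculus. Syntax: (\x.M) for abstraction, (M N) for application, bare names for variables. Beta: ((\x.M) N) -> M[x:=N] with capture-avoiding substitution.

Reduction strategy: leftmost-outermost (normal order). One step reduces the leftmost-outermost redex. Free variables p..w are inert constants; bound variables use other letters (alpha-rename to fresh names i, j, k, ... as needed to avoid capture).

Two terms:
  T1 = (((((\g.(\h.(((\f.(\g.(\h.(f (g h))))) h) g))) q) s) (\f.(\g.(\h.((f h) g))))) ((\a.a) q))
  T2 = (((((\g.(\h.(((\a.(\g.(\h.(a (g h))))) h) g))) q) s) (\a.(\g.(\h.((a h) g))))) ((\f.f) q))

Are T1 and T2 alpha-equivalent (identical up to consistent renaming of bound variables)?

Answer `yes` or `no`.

Term 1: (((((\g.(\h.(((\f.(\g.(\h.(f (g h))))) h) g))) q) s) (\f.(\g.(\h.((f h) g))))) ((\a.a) q))
Term 2: (((((\g.(\h.(((\a.(\g.(\h.(a (g h))))) h) g))) q) s) (\a.(\g.(\h.((a h) g))))) ((\f.f) q))
Alpha-equivalence: compare structure up to binder renaming.
Result: True

Answer: yes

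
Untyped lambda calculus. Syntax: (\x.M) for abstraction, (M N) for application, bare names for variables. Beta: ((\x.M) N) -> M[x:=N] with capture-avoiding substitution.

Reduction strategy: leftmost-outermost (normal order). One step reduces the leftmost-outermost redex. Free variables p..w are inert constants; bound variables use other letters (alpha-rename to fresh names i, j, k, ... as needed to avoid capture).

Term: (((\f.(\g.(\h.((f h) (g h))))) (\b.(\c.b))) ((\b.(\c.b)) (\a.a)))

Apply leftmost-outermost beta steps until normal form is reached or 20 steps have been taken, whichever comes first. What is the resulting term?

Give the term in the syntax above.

Step 0: (((\f.(\g.(\h.((f h) (g h))))) (\b.(\c.b))) ((\b.(\c.b)) (\a.a)))
Step 1: ((\g.(\h.(((\b.(\c.b)) h) (g h)))) ((\b.(\c.b)) (\a.a)))
Step 2: (\h.(((\b.(\c.b)) h) (((\b.(\c.b)) (\a.a)) h)))
Step 3: (\h.((\c.h) (((\b.(\c.b)) (\a.a)) h)))
Step 4: (\h.h)

Answer: (\h.h)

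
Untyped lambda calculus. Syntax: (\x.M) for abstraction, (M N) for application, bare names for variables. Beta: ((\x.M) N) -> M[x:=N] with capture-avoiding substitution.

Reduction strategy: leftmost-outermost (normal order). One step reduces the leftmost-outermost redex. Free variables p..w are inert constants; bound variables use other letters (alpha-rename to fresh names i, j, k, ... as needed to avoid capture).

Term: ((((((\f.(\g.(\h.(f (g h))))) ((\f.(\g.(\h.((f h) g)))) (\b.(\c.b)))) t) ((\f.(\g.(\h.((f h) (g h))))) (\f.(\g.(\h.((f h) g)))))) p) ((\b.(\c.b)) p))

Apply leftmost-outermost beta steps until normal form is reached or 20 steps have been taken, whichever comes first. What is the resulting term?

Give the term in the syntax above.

Answer: (p (\c.p))

Derivation:
Step 0: ((((((\f.(\g.(\h.(f (g h))))) ((\f.(\g.(\h.((f h) g)))) (\b.(\c.b)))) t) ((\f.(\g.(\h.((f h) (g h))))) (\f.(\g.(\h.((f h) g)))))) p) ((\b.(\c.b)) p))
Step 1: (((((\g.(\h.(((\f.(\g.(\h.((f h) g)))) (\b.(\c.b))) (g h)))) t) ((\f.(\g.(\h.((f h) (g h))))) (\f.(\g.(\h.((f h) g)))))) p) ((\b.(\c.b)) p))
Step 2: ((((\h.(((\f.(\g.(\h.((f h) g)))) (\b.(\c.b))) (t h))) ((\f.(\g.(\h.((f h) (g h))))) (\f.(\g.(\h.((f h) g)))))) p) ((\b.(\c.b)) p))
Step 3: (((((\f.(\g.(\h.((f h) g)))) (\b.(\c.b))) (t ((\f.(\g.(\h.((f h) (g h))))) (\f.(\g.(\h.((f h) g))))))) p) ((\b.(\c.b)) p))
Step 4: ((((\g.(\h.(((\b.(\c.b)) h) g))) (t ((\f.(\g.(\h.((f h) (g h))))) (\f.(\g.(\h.((f h) g))))))) p) ((\b.(\c.b)) p))
Step 5: (((\h.(((\b.(\c.b)) h) (t ((\f.(\g.(\h.((f h) (g h))))) (\f.(\g.(\h.((f h) g)))))))) p) ((\b.(\c.b)) p))
Step 6: ((((\b.(\c.b)) p) (t ((\f.(\g.(\h.((f h) (g h))))) (\f.(\g.(\h.((f h) g))))))) ((\b.(\c.b)) p))
Step 7: (((\c.p) (t ((\f.(\g.(\h.((f h) (g h))))) (\f.(\g.(\h.((f h) g))))))) ((\b.(\c.b)) p))
Step 8: (p ((\b.(\c.b)) p))
Step 9: (p (\c.p))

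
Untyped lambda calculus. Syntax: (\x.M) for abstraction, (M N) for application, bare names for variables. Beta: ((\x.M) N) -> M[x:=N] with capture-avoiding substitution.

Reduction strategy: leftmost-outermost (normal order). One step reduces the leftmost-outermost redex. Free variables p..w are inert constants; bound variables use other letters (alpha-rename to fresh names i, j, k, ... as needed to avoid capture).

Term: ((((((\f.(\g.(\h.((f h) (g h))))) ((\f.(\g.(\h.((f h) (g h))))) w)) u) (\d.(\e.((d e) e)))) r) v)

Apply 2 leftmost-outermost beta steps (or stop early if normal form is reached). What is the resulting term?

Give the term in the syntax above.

Step 0: ((((((\f.(\g.(\h.((f h) (g h))))) ((\f.(\g.(\h.((f h) (g h))))) w)) u) (\d.(\e.((d e) e)))) r) v)
Step 1: (((((\g.(\h.((((\f.(\g.(\h.((f h) (g h))))) w) h) (g h)))) u) (\d.(\e.((d e) e)))) r) v)
Step 2: ((((\h.((((\f.(\g.(\h.((f h) (g h))))) w) h) (u h))) (\d.(\e.((d e) e)))) r) v)

Answer: ((((\h.((((\f.(\g.(\h.((f h) (g h))))) w) h) (u h))) (\d.(\e.((d e) e)))) r) v)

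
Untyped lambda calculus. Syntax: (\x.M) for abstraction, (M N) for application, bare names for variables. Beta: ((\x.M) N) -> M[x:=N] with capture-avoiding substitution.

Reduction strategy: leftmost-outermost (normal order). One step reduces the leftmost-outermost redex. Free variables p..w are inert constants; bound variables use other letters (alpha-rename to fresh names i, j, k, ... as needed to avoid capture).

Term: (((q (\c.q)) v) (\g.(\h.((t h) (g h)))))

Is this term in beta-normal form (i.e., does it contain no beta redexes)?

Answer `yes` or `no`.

Answer: yes

Derivation:
Term: (((q (\c.q)) v) (\g.(\h.((t h) (g h)))))
No beta redexes found.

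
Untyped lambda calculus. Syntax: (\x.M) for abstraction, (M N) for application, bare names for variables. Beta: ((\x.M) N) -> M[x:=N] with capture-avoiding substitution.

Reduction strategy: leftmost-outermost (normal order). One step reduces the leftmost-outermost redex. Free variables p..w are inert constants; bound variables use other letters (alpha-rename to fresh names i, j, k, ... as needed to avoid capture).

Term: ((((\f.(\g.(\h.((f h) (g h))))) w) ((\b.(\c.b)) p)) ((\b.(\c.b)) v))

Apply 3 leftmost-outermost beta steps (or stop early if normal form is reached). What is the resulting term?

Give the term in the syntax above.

Step 0: ((((\f.(\g.(\h.((f h) (g h))))) w) ((\b.(\c.b)) p)) ((\b.(\c.b)) v))
Step 1: (((\g.(\h.((w h) (g h)))) ((\b.(\c.b)) p)) ((\b.(\c.b)) v))
Step 2: ((\h.((w h) (((\b.(\c.b)) p) h))) ((\b.(\c.b)) v))
Step 3: ((w ((\b.(\c.b)) v)) (((\b.(\c.b)) p) ((\b.(\c.b)) v)))

Answer: ((w ((\b.(\c.b)) v)) (((\b.(\c.b)) p) ((\b.(\c.b)) v)))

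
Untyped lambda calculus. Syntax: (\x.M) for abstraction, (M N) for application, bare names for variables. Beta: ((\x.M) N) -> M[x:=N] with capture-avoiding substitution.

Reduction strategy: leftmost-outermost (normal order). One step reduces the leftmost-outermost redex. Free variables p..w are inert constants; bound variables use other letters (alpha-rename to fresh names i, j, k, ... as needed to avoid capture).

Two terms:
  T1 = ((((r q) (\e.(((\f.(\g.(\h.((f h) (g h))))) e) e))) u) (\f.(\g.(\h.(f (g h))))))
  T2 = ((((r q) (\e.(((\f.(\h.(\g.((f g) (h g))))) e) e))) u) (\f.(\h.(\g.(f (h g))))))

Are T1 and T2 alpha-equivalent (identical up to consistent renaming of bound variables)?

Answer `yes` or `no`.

Term 1: ((((r q) (\e.(((\f.(\g.(\h.((f h) (g h))))) e) e))) u) (\f.(\g.(\h.(f (g h))))))
Term 2: ((((r q) (\e.(((\f.(\h.(\g.((f g) (h g))))) e) e))) u) (\f.(\h.(\g.(f (h g))))))
Alpha-equivalence: compare structure up to binder renaming.
Result: True

Answer: yes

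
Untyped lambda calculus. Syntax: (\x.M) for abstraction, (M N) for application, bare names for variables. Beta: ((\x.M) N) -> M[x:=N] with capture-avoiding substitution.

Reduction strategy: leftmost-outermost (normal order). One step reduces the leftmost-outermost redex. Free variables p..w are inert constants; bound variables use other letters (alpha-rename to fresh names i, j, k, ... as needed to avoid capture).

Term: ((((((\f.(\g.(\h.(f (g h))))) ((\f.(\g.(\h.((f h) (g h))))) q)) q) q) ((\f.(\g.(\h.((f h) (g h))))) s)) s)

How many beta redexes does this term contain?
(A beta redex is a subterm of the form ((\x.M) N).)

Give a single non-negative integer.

Term: ((((((\f.(\g.(\h.(f (g h))))) ((\f.(\g.(\h.((f h) (g h))))) q)) q) q) ((\f.(\g.(\h.((f h) (g h))))) s)) s)
  Redex: ((\f.(\g.(\h.(f (g h))))) ((\f.(\g.(\h.((f h) (g h))))) q))
  Redex: ((\f.(\g.(\h.((f h) (g h))))) q)
  Redex: ((\f.(\g.(\h.((f h) (g h))))) s)
Total redexes: 3

Answer: 3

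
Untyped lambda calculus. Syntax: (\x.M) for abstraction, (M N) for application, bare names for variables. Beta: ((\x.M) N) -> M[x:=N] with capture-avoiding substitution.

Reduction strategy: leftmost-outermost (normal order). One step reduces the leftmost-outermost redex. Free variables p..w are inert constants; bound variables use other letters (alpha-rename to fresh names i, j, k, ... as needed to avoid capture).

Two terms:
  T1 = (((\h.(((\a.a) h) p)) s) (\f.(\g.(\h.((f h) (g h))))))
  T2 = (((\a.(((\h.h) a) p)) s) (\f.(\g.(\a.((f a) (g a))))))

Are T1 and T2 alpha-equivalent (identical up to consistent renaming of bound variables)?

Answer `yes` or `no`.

Term 1: (((\h.(((\a.a) h) p)) s) (\f.(\g.(\h.((f h) (g h))))))
Term 2: (((\a.(((\h.h) a) p)) s) (\f.(\g.(\a.((f a) (g a))))))
Alpha-equivalence: compare structure up to binder renaming.
Result: True

Answer: yes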